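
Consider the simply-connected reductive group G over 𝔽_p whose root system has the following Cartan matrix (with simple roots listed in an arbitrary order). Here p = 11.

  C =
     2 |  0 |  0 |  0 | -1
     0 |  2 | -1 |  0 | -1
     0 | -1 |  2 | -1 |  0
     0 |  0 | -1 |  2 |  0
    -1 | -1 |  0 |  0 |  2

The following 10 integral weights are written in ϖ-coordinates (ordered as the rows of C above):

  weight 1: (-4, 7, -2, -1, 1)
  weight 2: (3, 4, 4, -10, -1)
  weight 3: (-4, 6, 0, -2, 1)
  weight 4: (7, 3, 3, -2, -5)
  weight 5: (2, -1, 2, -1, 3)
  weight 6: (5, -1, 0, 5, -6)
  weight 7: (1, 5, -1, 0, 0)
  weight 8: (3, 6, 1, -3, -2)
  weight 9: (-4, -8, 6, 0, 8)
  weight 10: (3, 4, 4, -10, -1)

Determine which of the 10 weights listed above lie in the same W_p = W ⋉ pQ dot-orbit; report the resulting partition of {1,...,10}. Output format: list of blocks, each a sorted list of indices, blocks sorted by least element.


Cartan matrix: type A_5 (|W|=720); un-permuting the 5 rows.

Alcove-folded reps (p=11, 10 weights, presented ϖ-order):

  λ_1+ρ ↦ (2, 6, 0, 1, 1)
  λ_2+ρ ↦ (1, 1, 4, 2, 0)
  λ_3+ρ ↦ (2, 6, 0, 1, 1)
  λ_4+ρ ↦ (3, 0, 3, 0, 4)
  λ_5+ρ ↦ (3, 0, 3, 0, 4)
  λ_6+ρ ↦ (1, 1, 4, 2, 0)
  λ_7+ρ ↦ (2, 6, 0, 1, 1)
  λ_8+ρ ↦ (2, 6, 0, 1, 1)
  λ_9+ρ ↦ (2, 6, 0, 1, 1)
  λ_10+ρ ↦ (1, 1, 4, 2, 0)

The 10 indices split into 3 linkage classes (same alcove rep ⇔ same W_11-dot-orbit):

[[1, 3, 7, 8, 9], [2, 6, 10], [4, 5]]


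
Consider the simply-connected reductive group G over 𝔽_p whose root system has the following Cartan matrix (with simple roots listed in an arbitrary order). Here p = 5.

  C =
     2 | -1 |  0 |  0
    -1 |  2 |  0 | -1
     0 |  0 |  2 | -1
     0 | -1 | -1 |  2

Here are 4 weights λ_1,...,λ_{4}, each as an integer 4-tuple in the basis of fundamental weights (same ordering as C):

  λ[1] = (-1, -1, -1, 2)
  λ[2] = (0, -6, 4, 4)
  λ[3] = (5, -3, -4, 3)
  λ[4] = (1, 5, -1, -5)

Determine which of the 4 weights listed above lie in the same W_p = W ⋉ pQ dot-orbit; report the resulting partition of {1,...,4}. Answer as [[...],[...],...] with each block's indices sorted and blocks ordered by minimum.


Type A_4, rank 4, |W|=120; reorder rows/cols to standard.

λ_j+ρ reflected into Ā_5 (⟨·,θ^∨⟩≤5); 4-tuples as given:

    [1] (0, 0, 0, 3)
    [2] (1, 0, 0, 0)
    [3] (1, 1, 1, 0)
    [4] (1, 1, 1, 0)

Linkage partition of the 4 weights (3 classes, p=5):

[[1], [2], [3, 4]]


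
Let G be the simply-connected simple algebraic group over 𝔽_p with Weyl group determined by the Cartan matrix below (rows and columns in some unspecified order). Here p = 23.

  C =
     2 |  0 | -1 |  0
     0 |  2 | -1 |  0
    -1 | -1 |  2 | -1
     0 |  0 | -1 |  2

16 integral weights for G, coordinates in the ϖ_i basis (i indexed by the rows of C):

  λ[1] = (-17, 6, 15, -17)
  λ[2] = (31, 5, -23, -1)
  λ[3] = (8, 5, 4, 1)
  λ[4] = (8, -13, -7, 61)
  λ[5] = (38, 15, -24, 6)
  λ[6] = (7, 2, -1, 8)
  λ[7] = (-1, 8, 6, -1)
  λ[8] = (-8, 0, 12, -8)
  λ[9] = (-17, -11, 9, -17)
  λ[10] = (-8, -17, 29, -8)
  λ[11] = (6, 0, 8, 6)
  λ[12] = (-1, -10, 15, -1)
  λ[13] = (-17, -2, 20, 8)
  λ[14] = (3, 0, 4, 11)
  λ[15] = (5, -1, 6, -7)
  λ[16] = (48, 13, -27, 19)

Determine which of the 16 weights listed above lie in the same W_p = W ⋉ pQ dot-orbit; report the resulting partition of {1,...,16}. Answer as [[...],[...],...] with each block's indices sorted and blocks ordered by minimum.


Root system D_4: the 4×4 matrix C matches after relabeling.

Folding the 16 weights λ_j+ρ into Ā_23 (reps in the given 4-coord order):

  1: (0, 9, 7, 0);  2: (6, 0, 1, 6);  3: (9, 6, 1, 2);  4: (9, 6, 1, 2);  5: (0, 9, 7, 0);  6: (8, 3, 0, 9);  7: (0, 9, 7, 0);  8: (6, 0, 1, 6);  9: (6, 0, 1, 6);  10: (0, 9, 7, 0);  11: (6, 0, 1, 6);  12: (0, 9, 7, 0);  13: (9, 6, 1, 2);  14: (4, 1, 1, 12);  15: (6, 0, 1, 6);  16: (8, 3, 0, 9)

The 16 indices split into 5 linkage classes (same alcove rep ⇔ same W_23-dot-orbit):

[[1, 5, 7, 10, 12], [2, 8, 9, 11, 15], [3, 4, 13], [6, 16], [14]]


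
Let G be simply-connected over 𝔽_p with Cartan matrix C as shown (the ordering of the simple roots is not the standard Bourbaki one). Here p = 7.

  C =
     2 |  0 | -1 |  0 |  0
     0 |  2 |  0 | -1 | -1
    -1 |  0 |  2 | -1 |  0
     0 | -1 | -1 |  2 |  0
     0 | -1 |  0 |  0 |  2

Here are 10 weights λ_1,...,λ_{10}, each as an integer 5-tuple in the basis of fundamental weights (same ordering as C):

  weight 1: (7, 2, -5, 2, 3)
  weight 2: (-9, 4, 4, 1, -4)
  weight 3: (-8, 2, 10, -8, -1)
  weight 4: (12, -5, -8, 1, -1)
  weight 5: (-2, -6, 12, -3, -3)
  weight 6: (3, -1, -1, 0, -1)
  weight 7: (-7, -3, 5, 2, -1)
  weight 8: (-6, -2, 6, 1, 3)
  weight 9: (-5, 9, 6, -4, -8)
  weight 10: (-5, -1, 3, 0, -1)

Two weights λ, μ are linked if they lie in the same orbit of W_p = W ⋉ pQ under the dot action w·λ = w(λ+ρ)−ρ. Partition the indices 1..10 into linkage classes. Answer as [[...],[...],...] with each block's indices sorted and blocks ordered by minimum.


Type A_5, rank 5, |W|=720; reorder rows/cols to standard.

W_7-reps of the 10 weights in Ā_7 (same 5-coord order as C):

  1: (3, 1, 0, 0, 2) · 2: (0, 1, 2, 0, 1) · 3: (0, 0, 3, 0, 0) · 4: (0, 1, 2, 0, 1) · 5: (0, 1, 2, 0, 1) · 6: (4, 0, 0, 1, 0) · 7: (4, 0, 0, 1, 0) · 8: (0, 1, 2, 0, 1) · 9: (0, 0, 3, 0, 0) · 10: (4, 0, 0, 1, 0)

Grouping the 10 weights by Ā_7-representative: 4 linkage classes.

[[1], [2, 4, 5, 8], [3, 9], [6, 7, 10]]


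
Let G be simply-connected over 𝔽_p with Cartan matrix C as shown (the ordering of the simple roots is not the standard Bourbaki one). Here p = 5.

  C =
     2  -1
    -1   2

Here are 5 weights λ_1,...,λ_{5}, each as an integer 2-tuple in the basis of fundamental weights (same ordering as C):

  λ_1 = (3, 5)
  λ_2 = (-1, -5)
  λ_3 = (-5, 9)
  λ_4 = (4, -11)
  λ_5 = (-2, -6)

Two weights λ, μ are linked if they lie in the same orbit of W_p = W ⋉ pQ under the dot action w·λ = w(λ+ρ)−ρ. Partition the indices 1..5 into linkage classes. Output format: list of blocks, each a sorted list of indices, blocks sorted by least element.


Cartan matrix: type A_2 (|W|=6); un-permuting the 2 rows.

λ_j+ρ reflected into Ā_5 (⟨·,θ^∨⟩≤5); 2-tuples as given:

  λ_1+ρ ↦ (1, 0) · λ_2+ρ ↦ (4, 0) · λ_3+ρ ↦ (1, 0) · λ_4+ρ ↦ (0, 0) · λ_5+ρ ↦ (4, 0)

Linkage partition of the 5 weights (3 classes, p=5):

[[1, 3], [2, 5], [4]]


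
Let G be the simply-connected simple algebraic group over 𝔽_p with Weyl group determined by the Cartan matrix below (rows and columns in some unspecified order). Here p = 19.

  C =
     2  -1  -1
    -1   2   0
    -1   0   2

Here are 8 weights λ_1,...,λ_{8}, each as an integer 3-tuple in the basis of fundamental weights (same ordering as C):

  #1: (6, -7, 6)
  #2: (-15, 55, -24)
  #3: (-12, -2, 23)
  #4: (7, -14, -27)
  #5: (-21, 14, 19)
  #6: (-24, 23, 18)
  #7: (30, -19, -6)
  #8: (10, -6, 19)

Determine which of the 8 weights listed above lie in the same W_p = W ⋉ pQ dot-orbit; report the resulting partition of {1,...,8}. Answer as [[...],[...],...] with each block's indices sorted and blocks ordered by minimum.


C ↔ A_3 under row/col permutation; |W(A_3)| = 24.

W_19-reps of the 8 weights in Ā_19 (same 3-coord order as C):

    λ_1+ρ ↦ (1, 6, 7)
    λ_2+ρ ↦ (14, 4, 1)
    λ_3+ρ ↦ (1, 6, 7)
    λ_4+ρ ↦ (1, 6, 7)
    λ_5+ρ ↦ (14, 4, 1)
    λ_6+ρ ↦ (14, 4, 1)
    λ_7+ρ ↦ (1, 6, 7)
    λ_8+ρ ↦ (1, 6, 7)

Partition of {1..8} into 2 W_19-dot-orbits:

[[1, 3, 4, 7, 8], [2, 5, 6]]


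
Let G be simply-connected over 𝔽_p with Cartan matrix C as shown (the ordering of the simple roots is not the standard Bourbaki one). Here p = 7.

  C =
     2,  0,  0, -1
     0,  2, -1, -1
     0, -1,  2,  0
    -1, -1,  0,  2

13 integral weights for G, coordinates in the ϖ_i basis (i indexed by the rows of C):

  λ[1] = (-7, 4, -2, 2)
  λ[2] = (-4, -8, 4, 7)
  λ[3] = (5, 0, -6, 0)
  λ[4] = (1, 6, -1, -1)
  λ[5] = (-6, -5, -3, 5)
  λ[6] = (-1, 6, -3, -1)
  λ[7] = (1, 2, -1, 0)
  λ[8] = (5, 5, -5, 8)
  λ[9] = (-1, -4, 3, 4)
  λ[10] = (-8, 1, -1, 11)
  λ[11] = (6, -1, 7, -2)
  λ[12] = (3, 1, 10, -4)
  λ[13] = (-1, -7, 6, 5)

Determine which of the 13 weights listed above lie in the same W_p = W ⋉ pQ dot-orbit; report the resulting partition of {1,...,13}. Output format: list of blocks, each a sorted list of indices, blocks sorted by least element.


Cartan matrix: type A_4 (|W|=120); un-permuting the 4 rows.

λ_j+ρ reflected into Ā_7 (⟨·,θ^∨⟩≤7); 4-tuples as given:

  λ_1+ρ ↦ (2, 1, 0, 3) · λ_2+ρ ↦ (0, 3, 1, 2) · λ_3+ρ ↦ (2, 1, 0, 3) · λ_4+ρ ↦ (0, 5, 2, 0) · λ_5+ρ ↦ (0, 3, 1, 2) · λ_6+ρ ↦ (0, 5, 2, 0) · λ_7+ρ ↦ (2, 3, 0, 1) · λ_8+ρ ↦ (2, 1, 0, 3) · λ_9+ρ ↦ (0, 3, 1, 2) · λ_10+ρ ↦ (0, 5, 2, 0) · λ_11+ρ ↦ (0, 0, 0, 1) · λ_12+ρ ↦ (2, 3, 0, 1) · λ_13+ρ ↦ (0, 6, 1, 0)

Linkage partition of the 13 weights (6 classes, p=7):

[[1, 3, 8], [2, 5, 9], [4, 6, 10], [7, 12], [11], [13]]


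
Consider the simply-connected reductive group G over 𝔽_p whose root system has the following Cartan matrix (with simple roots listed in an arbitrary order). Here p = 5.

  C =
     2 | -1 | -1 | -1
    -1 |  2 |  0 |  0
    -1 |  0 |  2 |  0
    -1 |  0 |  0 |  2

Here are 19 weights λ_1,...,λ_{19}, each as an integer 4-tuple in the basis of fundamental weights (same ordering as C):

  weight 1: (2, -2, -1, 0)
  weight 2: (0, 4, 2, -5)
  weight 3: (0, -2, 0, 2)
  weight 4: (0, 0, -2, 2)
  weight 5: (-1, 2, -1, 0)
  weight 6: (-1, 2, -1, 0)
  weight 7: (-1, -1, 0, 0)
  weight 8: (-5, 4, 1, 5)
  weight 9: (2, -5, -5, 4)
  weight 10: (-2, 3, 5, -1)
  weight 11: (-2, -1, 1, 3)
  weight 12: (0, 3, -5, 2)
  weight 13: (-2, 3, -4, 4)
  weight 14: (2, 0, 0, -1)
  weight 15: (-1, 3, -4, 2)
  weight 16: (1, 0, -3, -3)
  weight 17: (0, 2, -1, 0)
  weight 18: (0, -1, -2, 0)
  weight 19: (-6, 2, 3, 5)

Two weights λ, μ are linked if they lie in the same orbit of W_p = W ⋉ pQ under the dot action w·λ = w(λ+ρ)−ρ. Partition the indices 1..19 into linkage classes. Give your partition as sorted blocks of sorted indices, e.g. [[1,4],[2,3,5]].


D_4 Cartan matrix, 4 simple roots permuted; ρ=(1,1,1,1).

Each λ_j+ρ reduced to Ā_5; 4-tuples below use C's row order:

  λ_1 → (1, 1, 0, 1) · λ_2 → (0, 1, 1, 0) · λ_3 → (0, 1, 1, 3) · λ_4 → (0, 1, 1, 3) · λ_5 → (0, 3, 0, 1) · λ_6 → (0, 3, 0, 1) · λ_7 → (0, 0, 1, 1) · λ_8 → (1, 1, 0, 0) · λ_9 → (0, 1, 1, 0) · λ_10 → (0, 1, 1, 3) · λ_11 → (0, 1, 1, 3) · λ_12 → (0, 1, 1, 0) · λ_13 → (0, 0, 1, 1) · λ_14 → (0, 1, 1, 0) · λ_15 → (1, 1, 0, 0) · λ_16 → (1, 1, 0, 0) · λ_17 → (0, 3, 0, 1) · λ_18 → (0, 0, 1, 1) · λ_19 → (1, 1, 0, 0)

The 19 indices split into 6 linkage classes (same alcove rep ⇔ same W_5-dot-orbit):

[[1], [2, 9, 12, 14], [3, 4, 10, 11], [5, 6, 17], [7, 13, 18], [8, 15, 16, 19]]


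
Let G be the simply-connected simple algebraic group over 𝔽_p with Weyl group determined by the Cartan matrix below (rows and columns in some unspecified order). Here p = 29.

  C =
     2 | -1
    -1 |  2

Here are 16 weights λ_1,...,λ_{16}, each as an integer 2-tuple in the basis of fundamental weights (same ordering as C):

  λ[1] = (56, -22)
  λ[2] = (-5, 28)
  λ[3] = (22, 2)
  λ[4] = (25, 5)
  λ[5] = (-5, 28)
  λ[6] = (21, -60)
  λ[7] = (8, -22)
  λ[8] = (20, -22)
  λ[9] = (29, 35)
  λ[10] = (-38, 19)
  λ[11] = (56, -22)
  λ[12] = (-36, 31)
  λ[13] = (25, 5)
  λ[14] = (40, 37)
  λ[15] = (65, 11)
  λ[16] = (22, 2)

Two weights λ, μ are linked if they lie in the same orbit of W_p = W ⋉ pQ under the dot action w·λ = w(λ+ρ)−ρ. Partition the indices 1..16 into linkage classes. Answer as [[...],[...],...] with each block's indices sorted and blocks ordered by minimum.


A_2 Cartan matrix, 2 simple roots permuted; ρ=(1,1).

Folding the 16 weights λ_j+ρ into Ā_29 (reps in the given 2-coord order):

  λ_1+ρ ↦ (1, 7)
  λ_2+ρ ↦ (4, 25)
  λ_3+ρ ↦ (23, 3)
  λ_4+ρ ↦ (23, 3)
  λ_5+ρ ↦ (4, 25)
  λ_6+ρ ↦ (1, 7)
  λ_7+ρ ↦ (12, 9)
  λ_8+ρ ↦ (0, 21)
  λ_9+ρ ↦ (1, 7)
  λ_10+ρ ↦ (12, 9)
  λ_11+ρ ↦ (1, 7)
  λ_12+ρ ↦ (23, 3)
  λ_13+ρ ↦ (23, 3)
  λ_14+ρ ↦ (12, 9)
  λ_15+ρ ↦ (12, 9)
  λ_16+ρ ↦ (23, 3)

5 distinct reps among the 16 weights ⇒ 5 W_29-linkage classes:

[[1, 6, 9, 11], [2, 5], [3, 4, 12, 13, 16], [7, 10, 14, 15], [8]]


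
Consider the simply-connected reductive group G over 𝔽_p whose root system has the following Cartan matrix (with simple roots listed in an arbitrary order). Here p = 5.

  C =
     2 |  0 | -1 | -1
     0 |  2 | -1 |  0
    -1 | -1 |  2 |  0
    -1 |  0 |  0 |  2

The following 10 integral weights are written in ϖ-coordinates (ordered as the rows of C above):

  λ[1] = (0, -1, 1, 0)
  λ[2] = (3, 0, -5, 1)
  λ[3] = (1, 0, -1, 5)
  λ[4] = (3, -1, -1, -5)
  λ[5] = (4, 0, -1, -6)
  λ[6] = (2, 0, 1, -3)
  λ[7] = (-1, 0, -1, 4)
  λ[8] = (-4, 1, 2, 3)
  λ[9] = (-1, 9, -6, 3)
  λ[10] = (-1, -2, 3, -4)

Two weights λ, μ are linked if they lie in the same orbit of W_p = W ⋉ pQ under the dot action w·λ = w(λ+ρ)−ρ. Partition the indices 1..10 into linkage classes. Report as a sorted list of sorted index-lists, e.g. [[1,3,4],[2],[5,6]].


C ↔ A_4 under row/col permutation; |W(A_4)| = 120.

Alcove-folded reps (p=5, 10 weights, presented ϖ-order):

  [1] (1, 0, 2, 1)
  [2] (0, 2, 1, 1)
  [3] (1, 0, 2, 1)
  [4] (0, 0, 0, 4)
  [5] (0, 0, 0, 4)
  [6] (1, 0, 2, 1)
  [7] (0, 0, 0, 4)
  [8] (3, 1, 0, 0)
  [9] (0, 0, 0, 4)
  [10] (3, 1, 0, 0)

Grouping the 10 weights by Ā_5-representative: 4 linkage classes.

[[1, 3, 6], [2], [4, 5, 7, 9], [8, 10]]


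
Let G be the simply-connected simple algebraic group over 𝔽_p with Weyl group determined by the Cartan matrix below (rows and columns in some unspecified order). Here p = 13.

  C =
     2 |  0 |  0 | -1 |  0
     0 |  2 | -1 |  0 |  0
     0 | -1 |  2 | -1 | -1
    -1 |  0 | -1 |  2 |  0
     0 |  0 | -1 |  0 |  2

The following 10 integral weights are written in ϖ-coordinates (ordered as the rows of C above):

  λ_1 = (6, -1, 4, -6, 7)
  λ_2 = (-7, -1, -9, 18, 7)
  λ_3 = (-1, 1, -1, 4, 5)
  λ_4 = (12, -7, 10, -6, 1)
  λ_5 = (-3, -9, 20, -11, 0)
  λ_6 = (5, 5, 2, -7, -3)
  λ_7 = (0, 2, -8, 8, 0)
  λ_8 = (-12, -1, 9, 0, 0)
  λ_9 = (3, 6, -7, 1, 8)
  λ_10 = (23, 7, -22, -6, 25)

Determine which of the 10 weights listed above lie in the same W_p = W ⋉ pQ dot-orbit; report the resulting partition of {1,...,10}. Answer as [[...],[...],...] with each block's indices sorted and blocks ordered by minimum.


Dynkin diagram of C (from the 8 off-diagonal −1 entries): D_5.

W_13-reps of the 10 weights in Ā_13 (same 5-coord order as C):

  [1] (0, 2, 0, 0, 6)
  [2] (0, 2, 0, 0, 6)
  [3] (0, 2, 0, 0, 6)
  [4] (0, 2, 0, 0, 6)
  [5] (0, 1, 0, 1, 8)
  [6] (0, 1, 2, 1, 3)
  [7] (0, 1, 2, 1, 3)
  [8] (1, 0, 0, 1, 1)
  [9] (0, 1, 2, 1, 3)
  [10] (0, 2, 0, 0, 6)

Partition of {1..10} into 4 W_13-dot-orbits:

[[1, 2, 3, 4, 10], [5], [6, 7, 9], [8]]


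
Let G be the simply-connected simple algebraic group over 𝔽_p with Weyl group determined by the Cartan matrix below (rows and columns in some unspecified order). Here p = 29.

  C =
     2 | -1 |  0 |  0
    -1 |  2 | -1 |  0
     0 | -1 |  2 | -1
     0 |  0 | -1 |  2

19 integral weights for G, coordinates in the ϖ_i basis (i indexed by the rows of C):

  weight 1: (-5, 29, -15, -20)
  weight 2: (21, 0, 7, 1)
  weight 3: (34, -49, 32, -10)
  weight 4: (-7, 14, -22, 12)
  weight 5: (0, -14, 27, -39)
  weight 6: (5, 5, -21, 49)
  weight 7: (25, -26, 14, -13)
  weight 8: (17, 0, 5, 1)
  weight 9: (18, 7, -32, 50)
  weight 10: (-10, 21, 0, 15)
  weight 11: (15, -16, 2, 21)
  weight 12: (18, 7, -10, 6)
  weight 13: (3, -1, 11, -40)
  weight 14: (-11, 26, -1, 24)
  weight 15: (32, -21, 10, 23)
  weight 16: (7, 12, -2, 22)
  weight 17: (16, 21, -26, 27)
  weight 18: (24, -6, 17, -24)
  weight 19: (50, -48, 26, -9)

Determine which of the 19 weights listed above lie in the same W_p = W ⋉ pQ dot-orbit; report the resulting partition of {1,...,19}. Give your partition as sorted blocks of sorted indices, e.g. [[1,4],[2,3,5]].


Type A_4, rank 4, |W|=120; reorder rows/cols to standard.

Ā_29 reps of the 19 weights (A_4, coords as presented):

  λ_1 → (1, 3, 12, 10) · λ_2 → (18, 1, 6, 2) · λ_3 → (6, 5, 5, 4) · λ_4 → (6, 6, 1, 8) · λ_5 → (1, 12, 1, 6) · λ_6 → (6, 6, 1, 8) · λ_7 → (1, 3, 12, 10) · λ_8 → (18, 1, 6, 2) · λ_9 → (18, 1, 6, 2) · λ_10 → (1, 12, 1, 6) · λ_11 → (1, 3, 12, 10) · λ_12 → (18, 1, 6, 2) · λ_13 → (13, 4, 0, 2) · λ_14 → (13, 4, 0, 2) · λ_15 → (6, 5, 5, 4) · λ_16 → (6, 6, 1, 8) · λ_17 → (1, 3, 12, 10) · λ_18 → (6, 5, 5, 4) · λ_19 → (18, 1, 6, 2)

Grouping the 19 weights by Ā_29-representative: 6 linkage classes.

[[1, 7, 11, 17], [2, 8, 9, 12, 19], [3, 15, 18], [4, 6, 16], [5, 10], [13, 14]]


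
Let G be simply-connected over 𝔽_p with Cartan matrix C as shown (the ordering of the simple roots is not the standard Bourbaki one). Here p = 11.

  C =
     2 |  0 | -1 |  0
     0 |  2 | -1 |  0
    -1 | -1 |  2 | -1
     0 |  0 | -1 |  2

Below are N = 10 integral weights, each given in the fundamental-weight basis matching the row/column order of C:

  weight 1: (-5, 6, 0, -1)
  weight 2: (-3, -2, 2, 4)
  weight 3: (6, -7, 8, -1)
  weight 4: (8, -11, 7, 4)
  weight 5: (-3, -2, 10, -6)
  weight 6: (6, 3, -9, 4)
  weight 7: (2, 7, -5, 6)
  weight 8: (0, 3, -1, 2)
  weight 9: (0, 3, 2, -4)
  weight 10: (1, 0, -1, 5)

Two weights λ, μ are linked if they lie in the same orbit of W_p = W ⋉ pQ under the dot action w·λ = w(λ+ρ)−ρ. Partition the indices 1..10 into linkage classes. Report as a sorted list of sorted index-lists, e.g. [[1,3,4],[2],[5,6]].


Cartan matrix: type D_4 (|W|=192); un-permuting the 4 rows.

Folding the 10 weights λ_j+ρ into Ā_11 (reps in the given 4-coord order):

  λ_1 → (1, 4, 0, 3) · λ_2 → (2, 1, 0, 5) · λ_3 → (2, 1, 0, 5) · λ_4 → (2, 1, 0, 6) · λ_5 → (2, 1, 0, 5) · λ_6 → (1, 4, 0, 3) · λ_7 → (1, 4, 0, 3) · λ_8 → (1, 4, 0, 3) · λ_9 → (1, 4, 0, 3) · λ_10 → (2, 1, 0, 6)

Grouping the 10 weights by Ā_11-representative: 3 linkage classes.

[[1, 6, 7, 8, 9], [2, 3, 5], [4, 10]]


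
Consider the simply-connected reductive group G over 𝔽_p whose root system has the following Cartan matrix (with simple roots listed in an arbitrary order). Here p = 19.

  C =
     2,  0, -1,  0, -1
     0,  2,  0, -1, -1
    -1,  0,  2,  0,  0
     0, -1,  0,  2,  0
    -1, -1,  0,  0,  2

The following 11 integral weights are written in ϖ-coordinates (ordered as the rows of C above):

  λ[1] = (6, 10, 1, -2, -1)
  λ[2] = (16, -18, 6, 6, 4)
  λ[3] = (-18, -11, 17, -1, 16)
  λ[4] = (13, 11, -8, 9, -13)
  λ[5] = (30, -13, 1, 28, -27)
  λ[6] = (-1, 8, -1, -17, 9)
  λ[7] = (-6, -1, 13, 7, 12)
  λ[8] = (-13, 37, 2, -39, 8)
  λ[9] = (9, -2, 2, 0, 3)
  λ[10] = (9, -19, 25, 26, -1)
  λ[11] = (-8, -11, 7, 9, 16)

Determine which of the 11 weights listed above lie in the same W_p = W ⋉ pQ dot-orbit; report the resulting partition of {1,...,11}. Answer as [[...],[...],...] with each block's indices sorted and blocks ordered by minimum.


Cartan matrix: type A_5 (|W|=720); un-permuting the 5 rows.

W_19-reps of the 11 weights in Ā_19 (same 5-coord order as C):

    λ_1+ρ ↦ (7, 10, 1, 0, 0)
    λ_2+ρ ↦ (2, 0, 3, 5, 7)
    λ_3+ρ ↦ (7, 10, 1, 0, 0)
    λ_4+ρ ↦ (2, 0, 3, 5, 7)
    λ_5+ρ ↦ (2, 0, 3, 5, 7)
    λ_6+ρ ↦ (0, 7, 0, 9, 3)
    λ_7+ρ ↦ (3, 3, 2, 0, 5)
    λ_8+ρ ↦ (0, 7, 0, 9, 3)
    λ_9+ρ ↦ (10, 1, 3, 0, 3)
    λ_10+ρ ↦ (7, 10, 1, 0, 0)
    λ_11+ρ ↦ (7, 10, 1, 0, 0)

Grouping the 11 weights by Ā_19-representative: 5 linkage classes.

[[1, 3, 10, 11], [2, 4, 5], [6, 8], [7], [9]]


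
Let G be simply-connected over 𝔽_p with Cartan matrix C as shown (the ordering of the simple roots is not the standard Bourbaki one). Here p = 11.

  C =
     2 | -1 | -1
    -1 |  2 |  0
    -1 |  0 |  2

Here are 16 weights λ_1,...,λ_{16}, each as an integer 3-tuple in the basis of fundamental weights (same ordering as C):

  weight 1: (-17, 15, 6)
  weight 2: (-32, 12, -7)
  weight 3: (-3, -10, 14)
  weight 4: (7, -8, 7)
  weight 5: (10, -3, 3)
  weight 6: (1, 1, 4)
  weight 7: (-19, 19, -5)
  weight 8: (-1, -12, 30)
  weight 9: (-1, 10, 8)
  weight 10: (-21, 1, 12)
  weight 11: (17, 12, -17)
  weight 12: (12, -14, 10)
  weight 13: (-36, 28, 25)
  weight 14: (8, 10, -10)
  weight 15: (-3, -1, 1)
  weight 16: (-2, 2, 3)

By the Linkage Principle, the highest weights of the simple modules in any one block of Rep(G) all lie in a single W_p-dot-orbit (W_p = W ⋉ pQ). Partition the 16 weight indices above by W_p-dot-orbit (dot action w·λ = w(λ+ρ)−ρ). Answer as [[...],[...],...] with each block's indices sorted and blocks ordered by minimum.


Root system A_3: the 3×3 matrix C matches after relabeling.

W_11-reps of the 16 weights in Ā_11 (same 3-coord order as C):

  [1] (2, 5, 4);  [2] (2, 2, 5);  [3] (7, 2, 0);  [4] (1, 2, 3);  [5] (7, 2, 0);  [6] (2, 2, 5);  [7] (7, 2, 0);  [8] (0, 2, 0);  [9] (0, 2, 0);  [10] (2, 2, 5);  [11] (2, 2, 5);  [12] (0, 2, 0);  [13] (2, 2, 5);  [14] (0, 2, 0);  [15] (0, 2, 0);  [16] (1, 2, 3)

Grouping the 16 weights by Ā_11-representative: 5 linkage classes.

[[1], [2, 6, 10, 11, 13], [3, 5, 7], [4, 16], [8, 9, 12, 14, 15]]


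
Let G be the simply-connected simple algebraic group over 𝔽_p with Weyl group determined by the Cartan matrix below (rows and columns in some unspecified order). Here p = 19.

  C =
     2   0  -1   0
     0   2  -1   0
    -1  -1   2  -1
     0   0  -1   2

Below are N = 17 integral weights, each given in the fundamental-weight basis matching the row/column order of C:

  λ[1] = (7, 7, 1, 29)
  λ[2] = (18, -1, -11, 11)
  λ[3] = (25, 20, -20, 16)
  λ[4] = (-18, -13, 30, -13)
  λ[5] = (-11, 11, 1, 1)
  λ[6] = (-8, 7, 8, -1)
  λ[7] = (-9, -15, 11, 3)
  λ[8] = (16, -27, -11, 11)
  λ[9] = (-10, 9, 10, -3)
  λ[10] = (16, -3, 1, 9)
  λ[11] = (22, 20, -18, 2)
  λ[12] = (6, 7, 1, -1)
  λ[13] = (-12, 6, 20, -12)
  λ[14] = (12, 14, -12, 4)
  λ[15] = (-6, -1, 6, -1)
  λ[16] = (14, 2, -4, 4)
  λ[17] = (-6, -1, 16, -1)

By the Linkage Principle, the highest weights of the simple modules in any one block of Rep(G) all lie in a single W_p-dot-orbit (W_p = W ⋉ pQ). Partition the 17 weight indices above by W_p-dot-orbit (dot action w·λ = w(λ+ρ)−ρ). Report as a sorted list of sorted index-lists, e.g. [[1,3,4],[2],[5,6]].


Type D_4, rank 4, |W|=192; reorder rows/cols to standard.

W_19-reps of the 17 weights in Ā_19 (same 4-coord order as C):

  λ_1+ρ ↦ (2, 2, 6, 2) · λ_2+ρ ↦ (7, 8, 2, 0) · λ_3+ρ ↦ (5, 0, 2, 0) · λ_4+ρ ↦ (5, 0, 2, 0) · λ_5+ρ ↦ (2, 4, 2, 6) · λ_6+ρ ↦ (7, 8, 2, 0) · λ_7+ρ ↦ (2, 4, 2, 6) · λ_8+ρ ↦ (5, 0, 2, 0) · λ_9+ρ ↦ (7, 8, 2, 0) · λ_10+ρ ↦ (7, 8, 2, 0) · λ_11+ρ ↦ (2, 4, 2, 6) · λ_12+ρ ↦ (7, 8, 2, 0) · λ_13+ρ ↦ (2, 2, 6, 2) · λ_14+ρ ↦ (2, 4, 2, 6) · λ_15+ρ ↦ (5, 0, 2, 0) · λ_16+ρ ↦ (12, 0, 2, 2) · λ_17+ρ ↦ (5, 0, 2, 0)

These 17 weights hit 5 W_19-dot-orbits; sizes (2, 5, 5, 4, 1):

[[1, 13], [2, 6, 9, 10, 12], [3, 4, 8, 15, 17], [5, 7, 11, 14], [16]]


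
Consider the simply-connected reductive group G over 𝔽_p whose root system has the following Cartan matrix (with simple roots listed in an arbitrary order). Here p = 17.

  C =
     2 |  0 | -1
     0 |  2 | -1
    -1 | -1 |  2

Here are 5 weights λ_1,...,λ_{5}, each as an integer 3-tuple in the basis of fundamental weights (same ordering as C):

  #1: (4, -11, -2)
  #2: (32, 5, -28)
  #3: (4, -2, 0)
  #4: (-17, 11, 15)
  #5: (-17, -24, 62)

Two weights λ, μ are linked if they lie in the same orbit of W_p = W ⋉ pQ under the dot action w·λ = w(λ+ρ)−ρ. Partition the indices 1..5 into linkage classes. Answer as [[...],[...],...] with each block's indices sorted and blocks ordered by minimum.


Cartan matrix: type A_3 (|W|=24); un-permuting the 3 rows.

Folding the 5 weights λ_j+ρ into Ā_17 (reps in the given 3-coord order):

    1: (6, 1, 4)
    2: (6, 1, 4)
    3: (5, 1, 0)
    4: (5, 1, 0)
    5: (6, 1, 4)

Linkage partition of the 5 weights (2 classes, p=17):

[[1, 2, 5], [3, 4]]


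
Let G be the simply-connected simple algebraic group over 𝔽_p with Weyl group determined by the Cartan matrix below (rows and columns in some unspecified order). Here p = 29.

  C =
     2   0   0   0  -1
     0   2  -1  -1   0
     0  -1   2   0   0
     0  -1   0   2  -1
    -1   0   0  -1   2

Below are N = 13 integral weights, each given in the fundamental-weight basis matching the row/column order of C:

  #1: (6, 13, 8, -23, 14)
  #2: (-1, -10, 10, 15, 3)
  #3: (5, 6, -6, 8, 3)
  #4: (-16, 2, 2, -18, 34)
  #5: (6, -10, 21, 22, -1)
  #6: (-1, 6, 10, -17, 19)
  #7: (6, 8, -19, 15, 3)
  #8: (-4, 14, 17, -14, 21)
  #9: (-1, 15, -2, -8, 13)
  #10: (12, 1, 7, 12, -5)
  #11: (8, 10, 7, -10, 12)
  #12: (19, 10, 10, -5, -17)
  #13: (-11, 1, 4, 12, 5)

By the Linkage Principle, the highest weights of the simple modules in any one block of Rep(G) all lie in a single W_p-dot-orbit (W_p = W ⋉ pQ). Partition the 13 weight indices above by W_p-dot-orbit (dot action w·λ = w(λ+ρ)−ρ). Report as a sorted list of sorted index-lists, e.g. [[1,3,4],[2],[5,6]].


A_5 Cartan matrix, 5 simple roots permuted; ρ=(1,1,1,1,1).

λ_j+ρ reflected into Ā_29 (⟨·,θ^∨⟩≤29); 5-tuples as given:

  λ_1+ρ ↦ (0, 8, 1, 7, 7)
  λ_2+ρ ↦ (0, 9, 2, 7, 4)
  λ_3+ρ ↦ (6, 2, 5, 9, 4)
  λ_4+ρ ↦ (9, 3, 5, 3, 3)
  λ_5+ρ ↦ (0, 8, 1, 7, 7)
  λ_6+ρ ↦ (0, 9, 2, 7, 4)
  λ_7+ρ ↦ (0, 9, 2, 7, 4)
  λ_8+ρ ↦ (6, 2, 5, 9, 4)
  λ_9+ρ ↦ (0, 8, 1, 7, 7)
  λ_10+ρ ↦ (6, 2, 5, 9, 4)
  λ_11+ρ ↦ (6, 2, 5, 9, 4)
  λ_12+ρ ↦ (0, 9, 2, 7, 4)
  λ_13+ρ ↦ (6, 2, 5, 9, 4)

These 13 weights hit 4 W_29-dot-orbits; sizes (3, 4, 5, 1):

[[1, 5, 9], [2, 6, 7, 12], [3, 8, 10, 11, 13], [4]]


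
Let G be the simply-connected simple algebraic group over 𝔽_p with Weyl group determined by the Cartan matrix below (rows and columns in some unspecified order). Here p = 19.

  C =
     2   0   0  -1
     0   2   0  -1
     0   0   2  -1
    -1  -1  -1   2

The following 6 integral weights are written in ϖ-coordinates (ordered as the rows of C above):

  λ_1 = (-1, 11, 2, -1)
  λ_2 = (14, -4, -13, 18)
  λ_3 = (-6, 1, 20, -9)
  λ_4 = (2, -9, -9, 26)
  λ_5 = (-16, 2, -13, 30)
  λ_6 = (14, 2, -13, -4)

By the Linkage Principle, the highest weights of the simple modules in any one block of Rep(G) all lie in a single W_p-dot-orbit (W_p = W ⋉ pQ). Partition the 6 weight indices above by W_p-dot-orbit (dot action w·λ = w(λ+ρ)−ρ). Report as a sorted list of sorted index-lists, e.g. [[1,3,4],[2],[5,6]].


C ↔ D_4 under row/col permutation; |W(D_4)| = 192.

Folding the 6 weights λ_j+ρ into Ā_19 (reps in the given 4-coord order):

  λ_1 → (0, 12, 3, 0)
  λ_2 → (0, 12, 3, 0)
  λ_3 → (2, 5, 2, 4)
  λ_4 → (5, 0, 0, 3)
  λ_5 → (0, 12, 3, 0)
  λ_6 → (0, 12, 3, 0)

Linkage partition of the 6 weights (3 classes, p=19):

[[1, 2, 5, 6], [3], [4]]


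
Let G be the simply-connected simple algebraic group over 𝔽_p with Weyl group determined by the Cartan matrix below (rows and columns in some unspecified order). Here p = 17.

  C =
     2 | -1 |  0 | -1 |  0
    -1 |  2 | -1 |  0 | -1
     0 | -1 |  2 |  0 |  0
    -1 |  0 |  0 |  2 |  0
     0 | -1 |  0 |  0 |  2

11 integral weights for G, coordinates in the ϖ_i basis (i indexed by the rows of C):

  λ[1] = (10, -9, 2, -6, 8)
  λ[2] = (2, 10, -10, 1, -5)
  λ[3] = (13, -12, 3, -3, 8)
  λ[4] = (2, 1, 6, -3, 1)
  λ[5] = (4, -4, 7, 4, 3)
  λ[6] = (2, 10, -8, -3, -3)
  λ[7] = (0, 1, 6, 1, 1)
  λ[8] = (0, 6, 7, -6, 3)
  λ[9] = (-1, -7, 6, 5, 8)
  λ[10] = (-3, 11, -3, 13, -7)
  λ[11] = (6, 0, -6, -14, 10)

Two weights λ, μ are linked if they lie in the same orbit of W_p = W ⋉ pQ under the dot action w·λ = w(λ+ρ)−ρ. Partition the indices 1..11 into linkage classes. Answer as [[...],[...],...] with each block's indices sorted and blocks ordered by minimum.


C ↔ D_5 under row/col permutation; |W(D_5)| = 1920.

Ā_17 reps of the 11 weights (D_5, coords as presented):

    [1] (2, 1, 5, 3, 1)
    [2] (1, 2, 7, 2, 2)
    [3] (1, 2, 7, 2, 2)
    [4] (1, 2, 7, 2, 2)
    [5] (2, 1, 5, 3, 1)
    [6] (1, 2, 7, 2, 2)
    [7] (1, 2, 7, 2, 2)
    [8] (2, 1, 5, 3, 1)
    [9] (6, 0, 1, 0, 3)
    [10] (2, 1, 5, 3, 1)
    [11] (2, 1, 5, 3, 1)

These 11 weights hit 3 W_17-dot-orbits; sizes (5, 5, 1):

[[1, 5, 8, 10, 11], [2, 3, 4, 6, 7], [9]]


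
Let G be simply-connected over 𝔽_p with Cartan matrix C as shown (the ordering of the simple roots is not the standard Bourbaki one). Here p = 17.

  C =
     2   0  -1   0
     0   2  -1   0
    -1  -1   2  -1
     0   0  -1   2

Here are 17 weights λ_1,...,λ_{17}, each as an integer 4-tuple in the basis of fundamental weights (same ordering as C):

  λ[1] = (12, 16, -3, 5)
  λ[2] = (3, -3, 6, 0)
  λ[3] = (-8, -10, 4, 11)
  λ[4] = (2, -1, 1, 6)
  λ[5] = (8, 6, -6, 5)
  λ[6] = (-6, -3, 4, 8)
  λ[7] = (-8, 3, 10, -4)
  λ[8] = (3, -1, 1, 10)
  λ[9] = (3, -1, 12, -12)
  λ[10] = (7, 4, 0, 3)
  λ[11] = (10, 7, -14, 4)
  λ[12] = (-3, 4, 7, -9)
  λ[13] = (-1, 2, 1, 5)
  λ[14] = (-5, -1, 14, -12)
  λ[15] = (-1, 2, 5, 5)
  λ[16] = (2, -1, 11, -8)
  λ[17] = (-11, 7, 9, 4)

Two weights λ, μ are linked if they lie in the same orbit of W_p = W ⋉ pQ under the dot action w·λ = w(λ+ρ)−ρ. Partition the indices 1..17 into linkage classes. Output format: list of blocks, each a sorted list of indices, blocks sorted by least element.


Cartan matrix: type D_4 (|W|=192); un-permuting the 4 rows.

Each λ_j+ρ reduced to Ā_17; 4-tuples below use C's row order:

  [1] (4, 0, 0, 11)
  [2] (4, 2, 5, 1)
  [3] (4, 2, 5, 1)
  [4] (3, 0, 2, 7)
  [5] (4, 2, 5, 1)
  [6] (3, 0, 2, 7)
  [7] (7, 4, 1, 3)
  [8] (4, 0, 0, 11)
  [9] (4, 0, 0, 11)
  [10] (7, 4, 1, 3)
  [11] (0, 3, 2, 6)
  [12] (0, 3, 2, 6)
  [13] (0, 3, 2, 6)
  [14] (4, 0, 0, 11)
  [15] (0, 3, 2, 6)
  [16] (3, 0, 2, 7)
  [17] (4, 2, 5, 1)

The 17 indices split into 5 linkage classes (same alcove rep ⇔ same W_17-dot-orbit):

[[1, 8, 9, 14], [2, 3, 5, 17], [4, 6, 16], [7, 10], [11, 12, 13, 15]]


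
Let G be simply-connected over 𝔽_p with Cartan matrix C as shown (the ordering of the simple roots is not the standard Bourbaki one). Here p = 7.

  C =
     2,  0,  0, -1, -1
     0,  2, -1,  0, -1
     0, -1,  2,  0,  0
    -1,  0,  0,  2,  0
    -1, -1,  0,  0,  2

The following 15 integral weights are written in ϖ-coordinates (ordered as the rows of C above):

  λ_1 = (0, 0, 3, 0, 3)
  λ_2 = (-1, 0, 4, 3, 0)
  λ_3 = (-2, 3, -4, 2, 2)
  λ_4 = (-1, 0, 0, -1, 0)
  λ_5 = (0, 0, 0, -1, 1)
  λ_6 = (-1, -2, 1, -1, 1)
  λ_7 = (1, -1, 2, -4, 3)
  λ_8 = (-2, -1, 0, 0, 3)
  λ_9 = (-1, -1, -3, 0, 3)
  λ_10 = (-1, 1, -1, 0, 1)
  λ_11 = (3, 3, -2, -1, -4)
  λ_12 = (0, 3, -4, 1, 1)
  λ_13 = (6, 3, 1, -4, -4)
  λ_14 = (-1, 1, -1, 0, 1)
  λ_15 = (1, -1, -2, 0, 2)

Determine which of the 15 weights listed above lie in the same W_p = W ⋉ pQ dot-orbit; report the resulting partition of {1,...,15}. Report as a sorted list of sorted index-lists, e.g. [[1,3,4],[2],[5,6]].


Cartan matrix: type A_5 (|W|=720); un-permuting the 5 rows.

W_7-reps of the 15 weights in Ā_7 (same 5-coord order as C):

  [1] (2, 1, 0, 1, 2)
  [2] (0, 1, 1, 0, 1)
  [3] (1, 1, 1, 0, 2)
  [4] (0, 1, 1, 0, 1)
  [5] (1, 1, 1, 0, 2)
  [6] (0, 1, 1, 0, 1)
  [7] (1, 0, 1, 0, 3)
  [8] (1, 0, 1, 0, 3)
  [9] (0, 2, 0, 1, 2)
  [10] (0, 2, 0, 1, 2)
  [11] (1, 0, 1, 0, 3)
  [12] (1, 1, 1, 0, 2)
  [13] (1, 0, 1, 0, 3)
  [14] (0, 2, 0, 1, 2)
  [15] (2, 1, 0, 1, 2)

Linkage partition of the 15 weights (5 classes, p=7):

[[1, 15], [2, 4, 6], [3, 5, 12], [7, 8, 11, 13], [9, 10, 14]]


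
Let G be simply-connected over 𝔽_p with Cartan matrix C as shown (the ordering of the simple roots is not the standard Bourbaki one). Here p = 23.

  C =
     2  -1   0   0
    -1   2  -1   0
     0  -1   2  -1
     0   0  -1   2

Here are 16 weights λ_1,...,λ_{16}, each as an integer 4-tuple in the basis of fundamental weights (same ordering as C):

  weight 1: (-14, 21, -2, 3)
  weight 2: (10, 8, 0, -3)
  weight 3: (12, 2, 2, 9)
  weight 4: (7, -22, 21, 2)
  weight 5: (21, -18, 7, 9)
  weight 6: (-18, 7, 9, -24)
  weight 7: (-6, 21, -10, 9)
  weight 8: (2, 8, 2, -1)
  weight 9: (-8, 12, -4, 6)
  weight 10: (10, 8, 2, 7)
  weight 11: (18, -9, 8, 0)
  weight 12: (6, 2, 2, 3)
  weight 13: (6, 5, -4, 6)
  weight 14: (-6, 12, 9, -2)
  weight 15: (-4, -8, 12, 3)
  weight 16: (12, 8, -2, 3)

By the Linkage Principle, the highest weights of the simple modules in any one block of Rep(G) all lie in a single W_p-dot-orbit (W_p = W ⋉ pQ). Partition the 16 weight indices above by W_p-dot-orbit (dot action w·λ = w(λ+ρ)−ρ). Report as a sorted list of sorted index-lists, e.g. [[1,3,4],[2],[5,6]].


Dynkin diagram of C (from the 6 off-diagonal −1 entries): A_4.

Alcove-folded reps (p=23, 16 weights, presented ϖ-order):

    λ_1+ρ ↦ (11, 8, 1, 1)
    λ_2+ρ ↦ (11, 8, 1, 1)
    λ_3+ρ ↦ (7, 3, 3, 4)
    λ_4+ρ ↦ (11, 8, 1, 1)
    λ_5+ρ ↦ (5, 8, 9, 1)
    λ_6+ρ ↦ (5, 8, 9, 1)
    λ_7+ρ ↦ (5, 8, 9, 1)
    λ_8+ρ ↦ (3, 9, 3, 0)
    λ_9+ρ ↦ (7, 3, 3, 4)
    λ_10+ρ ↦ (3, 9, 3, 0)
    λ_11+ρ ↦ (11, 8, 1, 1)
    λ_12+ρ ↦ (7, 3, 3, 4)
    λ_13+ρ ↦ (7, 3, 3, 4)
    λ_14+ρ ↦ (5, 8, 9, 1)
    λ_15+ρ ↦ (7, 3, 3, 4)
    λ_16+ρ ↦ (11, 8, 1, 1)

Partition of {1..16} into 4 W_23-dot-orbits:

[[1, 2, 4, 11, 16], [3, 9, 12, 13, 15], [5, 6, 7, 14], [8, 10]]


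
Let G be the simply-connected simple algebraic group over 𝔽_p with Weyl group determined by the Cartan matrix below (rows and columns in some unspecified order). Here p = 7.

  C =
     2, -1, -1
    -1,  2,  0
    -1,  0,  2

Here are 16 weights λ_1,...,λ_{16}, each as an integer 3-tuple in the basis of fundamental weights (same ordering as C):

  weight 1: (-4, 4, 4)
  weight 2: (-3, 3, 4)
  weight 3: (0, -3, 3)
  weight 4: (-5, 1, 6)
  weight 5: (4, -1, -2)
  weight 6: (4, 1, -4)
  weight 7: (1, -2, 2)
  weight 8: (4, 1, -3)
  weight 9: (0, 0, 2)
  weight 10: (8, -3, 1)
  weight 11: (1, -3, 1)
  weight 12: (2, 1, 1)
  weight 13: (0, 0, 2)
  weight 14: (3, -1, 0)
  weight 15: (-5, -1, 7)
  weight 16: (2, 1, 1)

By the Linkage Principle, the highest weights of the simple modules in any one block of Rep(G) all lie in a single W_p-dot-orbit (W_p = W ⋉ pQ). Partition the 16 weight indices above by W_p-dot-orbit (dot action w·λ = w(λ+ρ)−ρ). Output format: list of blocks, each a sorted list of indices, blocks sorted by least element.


Cartan matrix: type A_3 (|W|=24); un-permuting the 3 rows.

Folding the 16 weights λ_j+ρ into Ā_7 (reps in the given 3-coord order):

    1: (3, 2, 2)
    2: (2, 2, 3)
    3: (1, 1, 3)
    4: (2, 2, 3)
    5: (4, 0, 1)
    6: (2, 2, 3)
    7: (1, 1, 3)
    8: (3, 2, 2)
    9: (1, 1, 3)
    10: (3, 2, 2)
    11: (0, 2, 2)
    12: (3, 2, 2)
    13: (1, 1, 3)
    14: (4, 0, 1)
    15: (0, 3, 3)
    16: (3, 2, 2)

Linkage partition of the 16 weights (6 classes, p=7):

[[1, 8, 10, 12, 16], [2, 4, 6], [3, 7, 9, 13], [5, 14], [11], [15]]


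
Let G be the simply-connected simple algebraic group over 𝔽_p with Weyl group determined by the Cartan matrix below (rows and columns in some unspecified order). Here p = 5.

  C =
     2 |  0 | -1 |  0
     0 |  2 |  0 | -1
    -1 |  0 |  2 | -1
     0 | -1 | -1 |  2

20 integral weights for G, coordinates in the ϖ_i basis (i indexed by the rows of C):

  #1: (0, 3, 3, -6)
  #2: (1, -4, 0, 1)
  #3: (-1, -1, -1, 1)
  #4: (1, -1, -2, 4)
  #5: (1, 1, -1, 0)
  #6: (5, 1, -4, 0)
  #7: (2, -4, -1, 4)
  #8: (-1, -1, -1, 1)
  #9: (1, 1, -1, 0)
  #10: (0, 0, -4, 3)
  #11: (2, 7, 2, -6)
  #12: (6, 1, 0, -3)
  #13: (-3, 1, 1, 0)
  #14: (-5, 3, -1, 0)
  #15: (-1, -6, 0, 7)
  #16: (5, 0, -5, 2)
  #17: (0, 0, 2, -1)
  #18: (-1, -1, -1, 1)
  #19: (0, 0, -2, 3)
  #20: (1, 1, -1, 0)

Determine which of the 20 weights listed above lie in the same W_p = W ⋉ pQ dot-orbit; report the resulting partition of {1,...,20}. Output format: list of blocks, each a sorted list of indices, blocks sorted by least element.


C ↔ A_4 under row/col permutation; |W(A_4)| = 120.

Alcove-folded reps (p=5, 20 weights, presented ϖ-order):

  λ_1+ρ ↦ (0, 1, 1, 3);  λ_2+ρ ↦ (2, 2, 0, 1);  λ_3+ρ ↦ (0, 0, 0, 2);  λ_4+ρ ↦ (0, 1, 1, 3);  λ_5+ρ ↦ (2, 2, 0, 1);  λ_6+ρ ↦ (2, 1, 1, 1);  λ_7+ρ ↦ (0, 0, 0, 2);  λ_8+ρ ↦ (0, 0, 0, 2);  λ_9+ρ ↦ (2, 2, 0, 1);  λ_10+ρ ↦ (2, 1, 1, 1);  λ_11+ρ ↦ (2, 1, 1, 1);  λ_12+ρ ↦ (2, 1, 1, 1);  λ_13+ρ ↦ (2, 2, 0, 1);  λ_14+ρ ↦ (0, 1, 1, 3);  λ_15+ρ ↦ (1, 1, 3, 0);  λ_16+ρ ↦ (1, 1, 3, 0);  λ_17+ρ ↦ (1, 1, 3, 0);  λ_18+ρ ↦ (0, 0, 0, 2);  λ_19+ρ ↦ (0, 1, 1, 3);  λ_20+ρ ↦ (2, 2, 0, 1)

Partition of {1..20} into 5 W_5-dot-orbits:

[[1, 4, 14, 19], [2, 5, 9, 13, 20], [3, 7, 8, 18], [6, 10, 11, 12], [15, 16, 17]]


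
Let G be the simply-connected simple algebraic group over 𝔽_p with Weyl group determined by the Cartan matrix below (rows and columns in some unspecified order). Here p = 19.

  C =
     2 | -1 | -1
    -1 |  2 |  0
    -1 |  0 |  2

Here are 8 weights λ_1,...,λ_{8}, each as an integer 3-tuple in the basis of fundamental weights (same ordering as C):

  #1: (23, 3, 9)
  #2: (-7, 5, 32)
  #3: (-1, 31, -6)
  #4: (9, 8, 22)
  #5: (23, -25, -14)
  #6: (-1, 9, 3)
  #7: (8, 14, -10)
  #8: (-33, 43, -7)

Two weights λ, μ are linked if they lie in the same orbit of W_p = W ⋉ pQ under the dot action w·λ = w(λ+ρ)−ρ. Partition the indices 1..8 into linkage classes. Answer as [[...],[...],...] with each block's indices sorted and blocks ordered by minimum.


Dynkin diagram of C (from the 4 off-diagonal −1 entries): A_3.

λ_j+ρ reflected into Ā_19 (⟨·,θ^∨⟩≤19); 3-tuples as given:

  1: (0, 10, 4)
  2: (8, 6, 5)
  3: (8, 6, 5)
  4: (0, 10, 4)
  5: (8, 6, 5)
  6: (0, 10, 4)
  7: (0, 10, 4)
  8: (7, 6, 6)

The 8 indices split into 3 linkage classes (same alcove rep ⇔ same W_19-dot-orbit):

[[1, 4, 6, 7], [2, 3, 5], [8]]


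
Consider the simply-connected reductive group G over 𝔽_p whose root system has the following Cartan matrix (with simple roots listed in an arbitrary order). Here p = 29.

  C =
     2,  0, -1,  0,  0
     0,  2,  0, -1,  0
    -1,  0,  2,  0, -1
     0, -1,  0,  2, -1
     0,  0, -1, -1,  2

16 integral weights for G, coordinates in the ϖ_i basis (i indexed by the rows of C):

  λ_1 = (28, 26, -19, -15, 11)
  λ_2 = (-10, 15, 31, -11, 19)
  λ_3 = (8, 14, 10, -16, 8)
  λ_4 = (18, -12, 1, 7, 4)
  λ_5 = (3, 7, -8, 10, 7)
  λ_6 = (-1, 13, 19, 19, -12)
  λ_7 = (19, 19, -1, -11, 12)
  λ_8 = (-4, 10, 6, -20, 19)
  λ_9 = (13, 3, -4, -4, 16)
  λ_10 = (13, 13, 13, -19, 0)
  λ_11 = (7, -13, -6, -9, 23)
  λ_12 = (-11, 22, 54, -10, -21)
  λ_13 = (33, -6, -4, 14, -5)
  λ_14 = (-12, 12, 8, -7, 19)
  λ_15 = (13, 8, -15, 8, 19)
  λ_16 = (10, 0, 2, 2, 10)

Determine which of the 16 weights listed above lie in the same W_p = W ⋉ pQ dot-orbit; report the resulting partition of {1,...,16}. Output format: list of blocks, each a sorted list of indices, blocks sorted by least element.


Cartan matrix: type A_5 (|W|=720); un-permuting the 5 rows.

Ā_29 reps of the 16 weights (A_5, coords as presented):

  1: (2, 0, 2, 6, 12)
  2: (6, 4, 0, 6, 3)
  3: (9, 0, 5, 9, 6)
  4: (14, 3, 2, 3, 2)
  5: (3, 8, 4, 11, 1)
  6: (9, 0, 5, 9, 6)
  7: (6, 4, 0, 6, 3)
  8: (3, 8, 4, 11, 1)
  9: (11, 1, 3, 3, 11)
  10: (11, 1, 3, 3, 11)
  11: (3, 8, 4, 11, 1)
  12: (6, 4, 0, 6, 3)
  13: (14, 3, 2, 3, 2)
  14: (2, 0, 2, 6, 12)
  15: (9, 0, 5, 9, 6)
  16: (11, 1, 3, 3, 11)

Linkage partition of the 16 weights (6 classes, p=29):

[[1, 14], [2, 7, 12], [3, 6, 15], [4, 13], [5, 8, 11], [9, 10, 16]]


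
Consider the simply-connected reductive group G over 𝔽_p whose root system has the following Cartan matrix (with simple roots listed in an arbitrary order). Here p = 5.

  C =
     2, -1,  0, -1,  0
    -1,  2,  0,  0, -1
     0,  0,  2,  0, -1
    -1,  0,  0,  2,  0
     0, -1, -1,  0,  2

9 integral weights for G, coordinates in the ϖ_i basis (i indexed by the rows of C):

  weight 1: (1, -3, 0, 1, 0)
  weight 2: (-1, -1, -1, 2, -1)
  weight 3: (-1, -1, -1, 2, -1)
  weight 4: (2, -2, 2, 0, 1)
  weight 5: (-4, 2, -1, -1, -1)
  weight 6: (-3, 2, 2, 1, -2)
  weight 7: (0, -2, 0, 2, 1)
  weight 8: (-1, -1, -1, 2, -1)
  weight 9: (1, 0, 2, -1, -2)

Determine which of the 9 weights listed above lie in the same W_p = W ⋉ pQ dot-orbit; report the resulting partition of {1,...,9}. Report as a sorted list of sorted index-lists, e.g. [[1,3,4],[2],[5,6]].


A_5 Cartan matrix, 5 simple roots permuted; ρ=(1,1,1,1,1).

Each λ_j+ρ reduced to Ā_5; 5-tuples below use C's row order:

    [1] (0, 1, 0, 2, 1)
    [2] (0, 0, 0, 3, 0)
    [3] (0, 0, 0, 3, 0)
    [4] (0, 1, 0, 2, 1)
    [5] (0, 0, 0, 3, 0)
    [6] (2, 0, 2, 0, 1)
    [7] (0, 1, 0, 2, 1)
    [8] (0, 0, 0, 3, 0)
    [9] (2, 0, 2, 0, 1)

The 9 indices split into 3 linkage classes (same alcove rep ⇔ same W_5-dot-orbit):

[[1, 4, 7], [2, 3, 5, 8], [6, 9]]
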